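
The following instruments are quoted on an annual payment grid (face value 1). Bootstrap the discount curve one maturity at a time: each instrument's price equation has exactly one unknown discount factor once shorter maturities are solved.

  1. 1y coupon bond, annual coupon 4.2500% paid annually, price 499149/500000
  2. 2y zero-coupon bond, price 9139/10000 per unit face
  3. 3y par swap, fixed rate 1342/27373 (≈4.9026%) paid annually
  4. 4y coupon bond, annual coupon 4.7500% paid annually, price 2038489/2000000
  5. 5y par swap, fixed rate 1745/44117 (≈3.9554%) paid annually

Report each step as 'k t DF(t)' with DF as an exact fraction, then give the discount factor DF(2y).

1 1 1197/1250
2 2 9139/10000
3 3 4329/5000
4 4 8489/10000
5 5 1651/2000
DF(2y) = 9139/10000 ≈ 0.913900

step 1 [1y] bond c/1=17/400: DF=(499149/500000 − 17/400·(0))/(1+17/400) = 1197/1250 ≈ 0.957600
step 2 [2y] zero: DF = P = 9139/10000 ≈ 0.913900
step 3 [3y] swap r/1=1342/27373: DF=(1 − 1342/27373·(0.957600+0.913900))/(1+1342/27373) = 4329/5000 ≈ 0.865800
step 4 [4y] bond c/1=19/400: DF=(2038489/2000000 − 19/400·(0.957600+0.913900+0.865800))/(1+19/400) = 8489/10000 ≈ 0.848900
step 5 [5y] swap r/1=1745/44117: DF=(1 − 1745/44117·(0.957600+0.913900+0.865800+0.848900))/(1+1745/44117) = 1651/2000 ≈ 0.825500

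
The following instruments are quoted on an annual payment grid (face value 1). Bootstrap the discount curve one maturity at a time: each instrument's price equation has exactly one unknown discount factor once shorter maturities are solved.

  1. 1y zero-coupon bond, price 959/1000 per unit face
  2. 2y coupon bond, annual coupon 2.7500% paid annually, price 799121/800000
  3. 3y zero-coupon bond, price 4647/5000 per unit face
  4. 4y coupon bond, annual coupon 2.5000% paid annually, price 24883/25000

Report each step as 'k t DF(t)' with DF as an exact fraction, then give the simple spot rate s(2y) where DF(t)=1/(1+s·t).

step 1 [1y] zero: DF = P = 959/1000 ≈ 0.959000
step 2 [2y] bond c/1=11/400: DF=(799121/800000 − 11/400·(0.959000))/(1+11/400) = 1893/2000 ≈ 0.946500
step 3 [3y] zero: DF = P = 4647/5000 ≈ 0.929400
step 4 [4y] bond c/1=1/40: DF=(24883/25000 − 1/40·(0.959000+0.946500+0.929400))/(1+1/40) = 9019/10000 ≈ 0.901900

1 1 959/1000
2 2 1893/2000
3 3 4647/5000
4 4 9019/10000
s(2y) = (1/(1893/2000) − 1)/(2) = 107/3786 ≈ 2.8262%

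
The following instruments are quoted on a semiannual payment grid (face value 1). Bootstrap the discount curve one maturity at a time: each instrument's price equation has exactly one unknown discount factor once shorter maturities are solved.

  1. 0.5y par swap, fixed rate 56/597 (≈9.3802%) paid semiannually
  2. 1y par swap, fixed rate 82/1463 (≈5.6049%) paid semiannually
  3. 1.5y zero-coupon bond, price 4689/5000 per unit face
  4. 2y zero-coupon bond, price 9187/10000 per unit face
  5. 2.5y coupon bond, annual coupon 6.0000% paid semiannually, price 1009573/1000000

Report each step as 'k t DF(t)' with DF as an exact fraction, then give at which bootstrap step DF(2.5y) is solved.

step 1 [0.5y] swap r/2=28/597: DF=(1 − 28/597·(0))/(1+28/597) = 597/625 ≈ 0.955200
step 2 [1y] swap r/2=41/1463: DF=(1 − 41/1463·(0.955200))/(1+41/1463) = 9467/10000 ≈ 0.946700
step 3 [1.5y] zero: DF = P = 4689/5000 ≈ 0.937800
step 4 [2y] zero: DF = P = 9187/10000 ≈ 0.918700
step 5 [2.5y] bond c/2=3/100: DF=(1009573/1000000 − 3/100·(0.955200+0.946700+0.937800+0.918700))/(1+3/100) = 8707/10000 ≈ 0.870700

1 1/2 597/625
2 1 9467/10000
3 3/2 4689/5000
4 2 9187/10000
5 5/2 8707/10000
DF(2.5y) is solved at step 5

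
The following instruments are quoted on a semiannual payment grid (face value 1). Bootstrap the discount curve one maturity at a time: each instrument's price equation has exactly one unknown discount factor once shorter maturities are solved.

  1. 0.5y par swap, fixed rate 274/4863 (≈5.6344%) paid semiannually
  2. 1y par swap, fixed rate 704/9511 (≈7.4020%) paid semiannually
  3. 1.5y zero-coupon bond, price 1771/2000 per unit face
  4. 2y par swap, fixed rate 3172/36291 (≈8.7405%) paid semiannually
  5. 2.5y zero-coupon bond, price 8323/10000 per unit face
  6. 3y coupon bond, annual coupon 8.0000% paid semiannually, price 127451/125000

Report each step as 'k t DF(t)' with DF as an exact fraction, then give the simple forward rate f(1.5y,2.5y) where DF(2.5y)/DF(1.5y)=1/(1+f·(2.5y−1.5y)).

1 1/2 4863/5000
2 1 581/625
3 3/2 1771/2000
4 2 4207/5000
5 5/2 8323/10000
6 3 1011/1250
f(1.5y,2.5y) = ((1771/2000)/(8323/10000) − 1)/(1) = 76/1189 ≈ 6.3919%

step 1 [0.5y] swap r/2=137/4863: DF=(1 − 137/4863·(0))/(1+137/4863) = 4863/5000 ≈ 0.972600
step 2 [1y] swap r/2=352/9511: DF=(1 − 352/9511·(0.972600))/(1+352/9511) = 581/625 ≈ 0.929600
step 3 [1.5y] zero: DF = P = 1771/2000 ≈ 0.885500
step 4 [2y] swap r/2=1586/36291: DF=(1 − 1586/36291·(0.972600+0.929600+0.885500))/(1+1586/36291) = 4207/5000 ≈ 0.841400
step 5 [2.5y] zero: DF = P = 8323/10000 ≈ 0.832300
step 6 [3y] bond c/2=1/25: DF=(127451/125000 − 1/25·(0.972600+0.929600+0.885500+0.841400+0.832300))/(1+1/25) = 1011/1250 ≈ 0.808800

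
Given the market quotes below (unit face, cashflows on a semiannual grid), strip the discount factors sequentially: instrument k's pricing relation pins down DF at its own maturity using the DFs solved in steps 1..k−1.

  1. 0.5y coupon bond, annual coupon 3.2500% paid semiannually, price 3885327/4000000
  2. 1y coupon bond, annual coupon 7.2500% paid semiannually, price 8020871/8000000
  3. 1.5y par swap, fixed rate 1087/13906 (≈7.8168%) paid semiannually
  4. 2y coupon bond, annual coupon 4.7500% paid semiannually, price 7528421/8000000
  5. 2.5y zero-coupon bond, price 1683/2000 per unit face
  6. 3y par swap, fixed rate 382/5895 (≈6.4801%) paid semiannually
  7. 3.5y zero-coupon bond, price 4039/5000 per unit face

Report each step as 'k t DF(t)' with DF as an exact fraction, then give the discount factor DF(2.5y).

step 1 [0.5y] bond c/2=13/800: DF=(3885327/4000000 − 13/800·(0))/(1+13/800) = 4779/5000 ≈ 0.955800
step 2 [1y] bond c/2=29/800: DF=(8020871/8000000 − 29/800·(0.955800))/(1+29/800) = 9341/10000 ≈ 0.934100
step 3 [1.5y] swap r/2=1087/27812: DF=(1 − 1087/27812·(0.955800+0.934100))/(1+1087/27812) = 8913/10000 ≈ 0.891300
step 4 [2y] bond c/2=19/800: DF=(7528421/8000000 − 19/800·(0.955800+0.934100+0.891300))/(1+19/800) = 8547/10000 ≈ 0.854700
step 5 [2.5y] zero: DF = P = 1683/2000 ≈ 0.841500
step 6 [3y] swap r/2=191/5895: DF=(1 − 191/5895·(0.955800+0.934100+0.891300+0.854700+0.841500))/(1+191/5895) = 8281/10000 ≈ 0.828100
step 7 [3.5y] zero: DF = P = 4039/5000 ≈ 0.807800

1 1/2 4779/5000
2 1 9341/10000
3 3/2 8913/10000
4 2 8547/10000
5 5/2 1683/2000
6 3 8281/10000
7 7/2 4039/5000
DF(2.5y) = 1683/2000 ≈ 0.841500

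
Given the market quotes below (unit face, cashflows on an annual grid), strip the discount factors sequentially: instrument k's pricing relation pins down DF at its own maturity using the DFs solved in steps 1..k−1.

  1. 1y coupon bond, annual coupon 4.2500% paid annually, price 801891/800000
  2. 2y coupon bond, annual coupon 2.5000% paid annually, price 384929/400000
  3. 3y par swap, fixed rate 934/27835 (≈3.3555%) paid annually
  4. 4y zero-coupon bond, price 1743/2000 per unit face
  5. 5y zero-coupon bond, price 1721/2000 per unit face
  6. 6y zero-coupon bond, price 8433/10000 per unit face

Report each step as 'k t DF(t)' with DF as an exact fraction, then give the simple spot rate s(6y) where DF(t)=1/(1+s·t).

1 1 1923/2000
2 2 4577/5000
3 3 4533/5000
4 4 1743/2000
5 5 1721/2000
6 6 8433/10000
s(6y) = (1/(8433/10000) − 1)/(6) = 1567/50598 ≈ 3.0970%

step 1 [1y] bond c/1=17/400: DF=(801891/800000 − 17/400·(0))/(1+17/400) = 1923/2000 ≈ 0.961500
step 2 [2y] bond c/1=1/40: DF=(384929/400000 − 1/40·(0.961500))/(1+1/40) = 4577/5000 ≈ 0.915400
step 3 [3y] swap r/1=934/27835: DF=(1 − 934/27835·(0.961500+0.915400))/(1+934/27835) = 4533/5000 ≈ 0.906600
step 4 [4y] zero: DF = P = 1743/2000 ≈ 0.871500
step 5 [5y] zero: DF = P = 1721/2000 ≈ 0.860500
step 6 [6y] zero: DF = P = 8433/10000 ≈ 0.843300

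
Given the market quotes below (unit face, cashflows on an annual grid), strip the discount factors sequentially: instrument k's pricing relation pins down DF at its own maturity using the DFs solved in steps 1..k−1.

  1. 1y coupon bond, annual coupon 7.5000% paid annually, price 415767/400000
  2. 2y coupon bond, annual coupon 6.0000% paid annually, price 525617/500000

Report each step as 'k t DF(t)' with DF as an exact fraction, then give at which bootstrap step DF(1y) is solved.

step 1 [1y] bond c/1=3/40: DF=(415767/400000 − 3/40·(0))/(1+3/40) = 9669/10000 ≈ 0.966900
step 2 [2y] bond c/1=3/50: DF=(525617/500000 − 3/50·(0.966900))/(1+3/50) = 937/1000 ≈ 0.937000

1 1 9669/10000
2 2 937/1000
DF(1y) is solved at step 1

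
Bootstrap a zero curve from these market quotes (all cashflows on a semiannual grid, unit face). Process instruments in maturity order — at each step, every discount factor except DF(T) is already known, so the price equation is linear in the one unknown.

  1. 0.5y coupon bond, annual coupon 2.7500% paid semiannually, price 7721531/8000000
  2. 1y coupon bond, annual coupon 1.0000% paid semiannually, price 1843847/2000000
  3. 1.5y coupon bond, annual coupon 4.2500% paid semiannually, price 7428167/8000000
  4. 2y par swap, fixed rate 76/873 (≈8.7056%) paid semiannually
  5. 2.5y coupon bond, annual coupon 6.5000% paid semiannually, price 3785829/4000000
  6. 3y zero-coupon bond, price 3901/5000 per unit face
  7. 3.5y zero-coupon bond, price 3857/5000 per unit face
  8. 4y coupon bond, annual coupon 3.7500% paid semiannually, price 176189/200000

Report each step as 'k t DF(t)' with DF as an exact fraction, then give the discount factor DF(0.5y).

1 1/2 9521/10000
2 1 4563/5000
3 3/2 544/625
4 2 4221/5000
5 5/2 201/250
6 3 3901/5000
7 7/2 3857/5000
8 4 1511/2000
DF(0.5y) = 9521/10000 ≈ 0.952100

step 1 [0.5y] bond c/2=11/800: DF=(7721531/8000000 − 11/800·(0))/(1+11/800) = 9521/10000 ≈ 0.952100
step 2 [1y] bond c/2=1/200: DF=(1843847/2000000 − 1/200·(0.952100))/(1+1/200) = 4563/5000 ≈ 0.912600
step 3 [1.5y] bond c/2=17/800: DF=(7428167/8000000 − 17/800·(0.952100+0.912600))/(1+17/800) = 544/625 ≈ 0.870400
step 4 [2y] swap r/2=38/873: DF=(1 − 38/873·(0.952100+0.912600+0.870400))/(1+38/873) = 4221/5000 ≈ 0.844200
step 5 [2.5y] bond c/2=13/400: DF=(3785829/4000000 − 13/400·(0.952100+0.912600+0.870400+0.844200))/(1+13/400) = 201/250 ≈ 0.804000
step 6 [3y] zero: DF = P = 3901/5000 ≈ 0.780200
step 7 [3.5y] zero: DF = P = 3857/5000 ≈ 0.771400
step 8 [4y] bond c/2=3/160: DF=(176189/200000 − 3/160·(0.952100+0.912600+0.870400+0.844200+0.804000+0.780200+0.771400))/(1+3/160) = 1511/2000 ≈ 0.755500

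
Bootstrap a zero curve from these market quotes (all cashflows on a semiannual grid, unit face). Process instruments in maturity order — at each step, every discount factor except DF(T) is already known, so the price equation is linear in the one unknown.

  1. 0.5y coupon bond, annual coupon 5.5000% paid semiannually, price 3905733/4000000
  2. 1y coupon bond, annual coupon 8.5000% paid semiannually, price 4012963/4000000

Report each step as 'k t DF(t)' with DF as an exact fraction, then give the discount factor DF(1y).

step 1 [0.5y] bond c/2=11/400: DF=(3905733/4000000 − 11/400·(0))/(1+11/400) = 9503/10000 ≈ 0.950300
step 2 [1y] bond c/2=17/400: DF=(4012963/4000000 − 17/400·(0.950300))/(1+17/400) = 2309/2500 ≈ 0.923600

1 1/2 9503/10000
2 1 2309/2500
DF(1y) = 2309/2500 ≈ 0.923600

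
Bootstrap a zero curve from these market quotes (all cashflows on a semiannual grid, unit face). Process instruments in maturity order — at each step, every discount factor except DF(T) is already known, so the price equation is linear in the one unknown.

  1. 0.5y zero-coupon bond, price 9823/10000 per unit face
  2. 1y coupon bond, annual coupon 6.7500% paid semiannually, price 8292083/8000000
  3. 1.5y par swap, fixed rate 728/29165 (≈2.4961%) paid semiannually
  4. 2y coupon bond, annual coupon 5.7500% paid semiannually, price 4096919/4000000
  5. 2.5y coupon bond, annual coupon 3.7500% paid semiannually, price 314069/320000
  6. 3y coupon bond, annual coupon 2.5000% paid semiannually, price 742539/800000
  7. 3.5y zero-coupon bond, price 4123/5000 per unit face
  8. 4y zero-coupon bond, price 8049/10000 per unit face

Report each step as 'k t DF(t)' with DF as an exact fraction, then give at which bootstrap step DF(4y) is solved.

1 1/2 9823/10000
2 1 4853/5000
3 3/2 2409/2500
4 2 9141/10000
5 5/2 8929/10000
6 3 1073/1250
7 7/2 4123/5000
8 4 8049/10000
DF(4y) is solved at step 8

step 1 [0.5y] zero: DF = P = 9823/10000 ≈ 0.982300
step 2 [1y] bond c/2=27/800: DF=(8292083/8000000 − 27/800·(0.982300))/(1+27/800) = 4853/5000 ≈ 0.970600
step 3 [1.5y] swap r/2=364/29165: DF=(1 − 364/29165·(0.982300+0.970600))/(1+364/29165) = 2409/2500 ≈ 0.963600
step 4 [2y] bond c/2=23/800: DF=(4096919/4000000 − 23/800·(0.982300+0.970600+0.963600))/(1+23/800) = 9141/10000 ≈ 0.914100
step 5 [2.5y] bond c/2=3/160: DF=(314069/320000 − 3/160·(0.982300+0.970600+0.963600+0.914100))/(1+3/160) = 8929/10000 ≈ 0.892900
step 6 [3y] bond c/2=1/80: DF=(742539/800000 − 1/80·(0.982300+0.970600+0.963600+0.914100+0.892900))/(1+1/80) = 1073/1250 ≈ 0.858400
step 7 [3.5y] zero: DF = P = 4123/5000 ≈ 0.824600
step 8 [4y] zero: DF = P = 8049/10000 ≈ 0.804900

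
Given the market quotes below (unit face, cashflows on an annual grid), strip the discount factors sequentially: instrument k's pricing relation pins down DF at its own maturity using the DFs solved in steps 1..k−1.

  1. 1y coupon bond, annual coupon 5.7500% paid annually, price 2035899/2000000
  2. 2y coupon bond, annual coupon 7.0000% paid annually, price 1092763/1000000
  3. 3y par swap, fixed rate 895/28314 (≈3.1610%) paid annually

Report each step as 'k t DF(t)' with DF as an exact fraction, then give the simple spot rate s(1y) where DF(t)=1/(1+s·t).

1 1 4813/5000
2 2 9583/10000
3 3 1821/2000
s(1y) = (1/(4813/5000) − 1)/(1) = 187/4813 ≈ 3.8853%

step 1 [1y] bond c/1=23/400: DF=(2035899/2000000 − 23/400·(0))/(1+23/400) = 4813/5000 ≈ 0.962600
step 2 [2y] bond c/1=7/100: DF=(1092763/1000000 − 7/100·(0.962600))/(1+7/100) = 9583/10000 ≈ 0.958300
step 3 [3y] swap r/1=895/28314: DF=(1 − 895/28314·(0.962600+0.958300))/(1+895/28314) = 1821/2000 ≈ 0.910500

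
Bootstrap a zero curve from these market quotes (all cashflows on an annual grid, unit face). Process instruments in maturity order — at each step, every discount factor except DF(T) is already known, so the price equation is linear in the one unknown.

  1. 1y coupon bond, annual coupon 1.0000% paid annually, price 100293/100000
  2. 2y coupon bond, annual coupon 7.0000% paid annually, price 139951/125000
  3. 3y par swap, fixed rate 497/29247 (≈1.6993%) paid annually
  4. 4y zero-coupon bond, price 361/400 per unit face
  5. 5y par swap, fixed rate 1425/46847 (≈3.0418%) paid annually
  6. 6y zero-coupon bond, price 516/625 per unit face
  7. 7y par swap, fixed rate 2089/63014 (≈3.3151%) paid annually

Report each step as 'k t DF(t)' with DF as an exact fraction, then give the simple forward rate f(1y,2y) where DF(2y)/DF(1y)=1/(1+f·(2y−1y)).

1 1 993/1000
2 2 4907/5000
3 3 9503/10000
4 4 361/400
5 5 343/400
6 6 516/625
7 7 7911/10000
f(1y,2y) = ((993/1000)/(4907/5000) − 1)/(1) = 58/4907 ≈ 1.1820%

step 1 [1y] bond c/1=1/100: DF=(100293/100000 − 1/100·(0))/(1+1/100) = 993/1000 ≈ 0.993000
step 2 [2y] bond c/1=7/100: DF=(139951/125000 − 7/100·(0.993000))/(1+7/100) = 4907/5000 ≈ 0.981400
step 3 [3y] swap r/1=497/29247: DF=(1 − 497/29247·(0.993000+0.981400))/(1+497/29247) = 9503/10000 ≈ 0.950300
step 4 [4y] zero: DF = P = 361/400 ≈ 0.902500
step 5 [5y] swap r/1=1425/46847: DF=(1 − 1425/46847·(0.993000+0.981400+0.950300+0.902500))/(1+1425/46847) = 343/400 ≈ 0.857500
step 6 [6y] zero: DF = P = 516/625 ≈ 0.825600
step 7 [7y] swap r/1=2089/63014: DF=(1 − 2089/63014·(0.993000+0.981400+0.950300+0.902500+0.857500+0.825600))/(1+2089/63014) = 7911/10000 ≈ 0.791100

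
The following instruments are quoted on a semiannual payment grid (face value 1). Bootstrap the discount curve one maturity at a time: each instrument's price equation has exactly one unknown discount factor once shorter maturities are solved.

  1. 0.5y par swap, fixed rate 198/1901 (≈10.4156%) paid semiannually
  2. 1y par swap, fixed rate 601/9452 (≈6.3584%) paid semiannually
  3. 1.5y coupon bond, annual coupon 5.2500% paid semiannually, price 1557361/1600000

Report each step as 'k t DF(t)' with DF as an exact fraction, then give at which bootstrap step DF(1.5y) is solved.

1 1/2 1901/2000
2 1 9399/10000
3 3/2 9001/10000
DF(1.5y) is solved at step 3

step 1 [0.5y] swap r/2=99/1901: DF=(1 − 99/1901·(0))/(1+99/1901) = 1901/2000 ≈ 0.950500
step 2 [1y] swap r/2=601/18904: DF=(1 − 601/18904·(0.950500))/(1+601/18904) = 9399/10000 ≈ 0.939900
step 3 [1.5y] bond c/2=21/800: DF=(1557361/1600000 − 21/800·(0.950500+0.939900))/(1+21/800) = 9001/10000 ≈ 0.900100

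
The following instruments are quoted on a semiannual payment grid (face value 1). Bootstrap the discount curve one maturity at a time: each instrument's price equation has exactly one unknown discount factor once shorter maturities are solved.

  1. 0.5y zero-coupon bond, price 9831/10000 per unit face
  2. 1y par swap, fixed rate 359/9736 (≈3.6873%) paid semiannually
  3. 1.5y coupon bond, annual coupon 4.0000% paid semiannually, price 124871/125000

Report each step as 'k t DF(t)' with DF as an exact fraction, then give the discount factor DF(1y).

step 1 [0.5y] zero: DF = P = 9831/10000 ≈ 0.983100
step 2 [1y] swap r/2=359/19472: DF=(1 − 359/19472·(0.983100))/(1+359/19472) = 9641/10000 ≈ 0.964100
step 3 [1.5y] bond c/2=1/50: DF=(124871/125000 − 1/50·(0.983100+0.964100))/(1+1/50) = 2353/2500 ≈ 0.941200

1 1/2 9831/10000
2 1 9641/10000
3 3/2 2353/2500
DF(1y) = 9641/10000 ≈ 0.964100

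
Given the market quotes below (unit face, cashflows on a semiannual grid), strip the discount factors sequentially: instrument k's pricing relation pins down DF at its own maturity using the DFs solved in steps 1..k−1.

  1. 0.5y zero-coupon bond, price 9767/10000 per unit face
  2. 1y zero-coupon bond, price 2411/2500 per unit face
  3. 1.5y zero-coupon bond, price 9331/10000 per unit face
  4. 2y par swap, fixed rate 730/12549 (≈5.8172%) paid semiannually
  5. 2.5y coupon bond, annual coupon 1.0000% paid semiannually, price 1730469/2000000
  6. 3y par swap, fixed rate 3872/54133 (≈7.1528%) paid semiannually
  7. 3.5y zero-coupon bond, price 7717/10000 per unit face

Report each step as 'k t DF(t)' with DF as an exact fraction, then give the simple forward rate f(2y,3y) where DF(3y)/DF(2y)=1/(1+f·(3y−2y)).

step 1 [0.5y] zero: DF = P = 9767/10000 ≈ 0.976700
step 2 [1y] zero: DF = P = 2411/2500 ≈ 0.964400
step 3 [1.5y] zero: DF = P = 9331/10000 ≈ 0.933100
step 4 [2y] swap r/2=365/12549: DF=(1 − 365/12549·(0.976700+0.964400+0.933100))/(1+365/12549) = 1781/2000 ≈ 0.890500
step 5 [2.5y] bond c/2=1/200: DF=(1730469/2000000 − 1/200·(0.976700+0.964400+0.933100+0.890500))/(1+1/200) = 4211/5000 ≈ 0.842200
step 6 [3y] swap r/2=1936/54133: DF=(1 − 1936/54133·(0.976700+0.964400+0.933100+0.890500+0.842200))/(1+1936/54133) = 504/625 ≈ 0.806400
step 7 [3.5y] zero: DF = P = 7717/10000 ≈ 0.771700

1 1/2 9767/10000
2 1 2411/2500
3 3/2 9331/10000
4 2 1781/2000
5 5/2 4211/5000
6 3 504/625
7 7/2 7717/10000
f(2y,3y) = ((1781/2000)/(504/625) − 1)/(1) = 841/8064 ≈ 10.4291%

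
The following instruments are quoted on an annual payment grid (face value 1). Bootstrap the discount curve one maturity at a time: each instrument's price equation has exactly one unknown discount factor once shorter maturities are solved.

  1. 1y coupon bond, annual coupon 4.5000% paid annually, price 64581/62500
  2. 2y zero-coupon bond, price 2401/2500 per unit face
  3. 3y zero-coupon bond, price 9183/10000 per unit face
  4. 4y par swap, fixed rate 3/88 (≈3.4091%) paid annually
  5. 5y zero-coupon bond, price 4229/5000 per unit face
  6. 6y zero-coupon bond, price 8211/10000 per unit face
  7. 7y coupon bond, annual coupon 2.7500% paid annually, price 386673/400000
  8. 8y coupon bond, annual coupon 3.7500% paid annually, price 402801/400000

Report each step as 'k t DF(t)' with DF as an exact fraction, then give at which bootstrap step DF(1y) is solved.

step 1 [1y] bond c/1=9/200: DF=(64581/62500 − 9/200·(0))/(1+9/200) = 618/625 ≈ 0.988800
step 2 [2y] zero: DF = P = 2401/2500 ≈ 0.960400
step 3 [3y] zero: DF = P = 9183/10000 ≈ 0.918300
step 4 [4y] swap r/1=3/88: DF=(1 − 3/88·(0.988800+0.960400+0.918300))/(1+3/88) = 349/400 ≈ 0.872500
step 5 [5y] zero: DF = P = 4229/5000 ≈ 0.845800
step 6 [6y] zero: DF = P = 8211/10000 ≈ 0.821100
step 7 [7y] bond c/1=11/400: DF=(386673/400000 − 11/400·(0.988800+0.960400+0.918300+0.872500+0.845800+0.821100))/(1+11/400) = 7961/10000 ≈ 0.796100
step 8 [8y] bond c/1=3/80: DF=(402801/400000 − 3/80·(0.988800+0.960400+0.918300+0.872500+0.845800+0.821100+0.796100))/(1+3/80) = 933/1250 ≈ 0.746400

1 1 618/625
2 2 2401/2500
3 3 9183/10000
4 4 349/400
5 5 4229/5000
6 6 8211/10000
7 7 7961/10000
8 8 933/1250
DF(1y) is solved at step 1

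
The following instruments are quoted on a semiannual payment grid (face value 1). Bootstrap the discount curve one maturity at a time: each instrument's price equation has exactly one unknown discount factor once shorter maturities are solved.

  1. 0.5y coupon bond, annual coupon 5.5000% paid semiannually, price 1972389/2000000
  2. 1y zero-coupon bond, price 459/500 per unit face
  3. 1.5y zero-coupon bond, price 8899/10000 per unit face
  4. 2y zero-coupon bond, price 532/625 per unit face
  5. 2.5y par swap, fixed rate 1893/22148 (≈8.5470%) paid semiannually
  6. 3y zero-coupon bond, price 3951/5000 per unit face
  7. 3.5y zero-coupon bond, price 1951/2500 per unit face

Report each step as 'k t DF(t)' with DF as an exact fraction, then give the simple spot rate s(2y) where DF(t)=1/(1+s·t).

step 1 [0.5y] bond c/2=11/400: DF=(1972389/2000000 − 11/400·(0))/(1+11/400) = 4799/5000 ≈ 0.959800
step 2 [1y] zero: DF = P = 459/500 ≈ 0.918000
step 3 [1.5y] zero: DF = P = 8899/10000 ≈ 0.889900
step 4 [2y] zero: DF = P = 532/625 ≈ 0.851200
step 5 [2.5y] swap r/2=1893/44296: DF=(1 − 1893/44296·(0.959800+0.918000+0.889900+0.851200))/(1+1893/44296) = 8107/10000 ≈ 0.810700
step 6 [3y] zero: DF = P = 3951/5000 ≈ 0.790200
step 7 [3.5y] zero: DF = P = 1951/2500 ≈ 0.780400

1 1/2 4799/5000
2 1 459/500
3 3/2 8899/10000
4 2 532/625
5 5/2 8107/10000
6 3 3951/5000
7 7/2 1951/2500
s(2y) = (1/(532/625) − 1)/(2) = 93/1064 ≈ 8.7406%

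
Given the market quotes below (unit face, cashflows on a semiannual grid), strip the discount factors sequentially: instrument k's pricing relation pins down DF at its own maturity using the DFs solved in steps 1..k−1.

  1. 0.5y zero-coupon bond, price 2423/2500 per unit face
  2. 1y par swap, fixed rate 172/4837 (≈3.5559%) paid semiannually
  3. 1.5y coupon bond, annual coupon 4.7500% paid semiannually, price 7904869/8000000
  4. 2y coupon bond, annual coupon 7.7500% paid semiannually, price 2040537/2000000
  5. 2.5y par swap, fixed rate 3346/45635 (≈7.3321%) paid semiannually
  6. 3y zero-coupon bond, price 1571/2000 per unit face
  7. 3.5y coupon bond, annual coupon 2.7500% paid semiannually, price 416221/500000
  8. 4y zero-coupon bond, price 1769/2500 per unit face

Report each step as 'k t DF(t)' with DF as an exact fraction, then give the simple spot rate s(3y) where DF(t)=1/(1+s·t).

1 1/2 2423/2500
2 1 1207/1250
3 3/2 9203/10000
4 2 8757/10000
5 5/2 8327/10000
6 3 1571/2000
7 7/2 3743/5000
8 4 1769/2500
s(3y) = (1/(1571/2000) − 1)/(3) = 143/1571 ≈ 9.1025%

step 1 [0.5y] zero: DF = P = 2423/2500 ≈ 0.969200
step 2 [1y] swap r/2=86/4837: DF=(1 − 86/4837·(0.969200))/(1+86/4837) = 1207/1250 ≈ 0.965600
step 3 [1.5y] bond c/2=19/800: DF=(7904869/8000000 − 19/800·(0.969200+0.965600))/(1+19/800) = 9203/10000 ≈ 0.920300
step 4 [2y] bond c/2=31/800: DF=(2040537/2000000 − 31/800·(0.969200+0.965600+0.920300))/(1+31/800) = 8757/10000 ≈ 0.875700
step 5 [2.5y] swap r/2=1673/45635: DF=(1 − 1673/45635·(0.969200+0.965600+0.920300+0.875700))/(1+1673/45635) = 8327/10000 ≈ 0.832700
step 6 [3y] zero: DF = P = 1571/2000 ≈ 0.785500
step 7 [3.5y] bond c/2=11/800: DF=(416221/500000 − 11/800·(0.969200+0.965600+0.920300+0.875700+0.832700+0.785500))/(1+11/800) = 3743/5000 ≈ 0.748600
step 8 [4y] zero: DF = P = 1769/2500 ≈ 0.707600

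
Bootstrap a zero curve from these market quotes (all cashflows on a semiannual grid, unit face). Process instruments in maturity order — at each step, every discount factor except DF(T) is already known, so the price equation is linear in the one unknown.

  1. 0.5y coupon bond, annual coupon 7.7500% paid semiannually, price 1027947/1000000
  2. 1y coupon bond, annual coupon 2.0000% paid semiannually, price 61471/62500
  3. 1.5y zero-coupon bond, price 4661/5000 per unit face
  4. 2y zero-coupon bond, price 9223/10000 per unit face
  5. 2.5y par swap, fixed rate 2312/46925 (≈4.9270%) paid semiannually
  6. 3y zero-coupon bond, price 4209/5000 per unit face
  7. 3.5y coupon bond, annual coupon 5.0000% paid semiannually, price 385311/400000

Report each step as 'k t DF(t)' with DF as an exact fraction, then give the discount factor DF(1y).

step 1 [0.5y] bond c/2=31/800: DF=(1027947/1000000 − 31/800·(0))/(1+31/800) = 1237/1250 ≈ 0.989600
step 2 [1y] bond c/2=1/100: DF=(61471/62500 − 1/100·(0.989600))/(1+1/100) = 241/250 ≈ 0.964000
step 3 [1.5y] zero: DF = P = 4661/5000 ≈ 0.932200
step 4 [2y] zero: DF = P = 9223/10000 ≈ 0.922300
step 5 [2.5y] swap r/2=1156/46925: DF=(1 − 1156/46925·(0.989600+0.964000+0.932200+0.922300))/(1+1156/46925) = 2211/2500 ≈ 0.884400
step 6 [3y] zero: DF = P = 4209/5000 ≈ 0.841800
step 7 [3.5y] bond c/2=1/40: DF=(385311/400000 − 1/40·(0.989600+0.964000+0.932200+0.922300+0.884400+0.841800))/(1+1/40) = 503/625 ≈ 0.804800

1 1/2 1237/1250
2 1 241/250
3 3/2 4661/5000
4 2 9223/10000
5 5/2 2211/2500
6 3 4209/5000
7 7/2 503/625
DF(1y) = 241/250 ≈ 0.964000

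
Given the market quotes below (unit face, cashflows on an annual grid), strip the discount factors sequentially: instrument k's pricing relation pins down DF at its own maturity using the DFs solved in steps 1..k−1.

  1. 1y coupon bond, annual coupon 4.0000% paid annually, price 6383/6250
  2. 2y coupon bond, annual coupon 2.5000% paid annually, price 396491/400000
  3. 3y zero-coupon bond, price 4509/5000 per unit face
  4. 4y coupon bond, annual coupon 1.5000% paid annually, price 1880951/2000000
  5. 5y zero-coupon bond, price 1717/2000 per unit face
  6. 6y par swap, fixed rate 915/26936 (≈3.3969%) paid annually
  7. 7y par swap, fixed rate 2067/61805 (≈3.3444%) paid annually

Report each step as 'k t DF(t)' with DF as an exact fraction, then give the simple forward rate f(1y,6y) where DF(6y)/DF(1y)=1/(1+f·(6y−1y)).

step 1 [1y] bond c/1=1/25: DF=(6383/6250 − 1/25·(0))/(1+1/25) = 491/500 ≈ 0.982000
step 2 [2y] bond c/1=1/40: DF=(396491/400000 − 1/40·(0.982000))/(1+1/40) = 9431/10000 ≈ 0.943100
step 3 [3y] zero: DF = P = 4509/5000 ≈ 0.901800
step 4 [4y] bond c/1=3/200: DF=(1880951/2000000 − 3/200·(0.982000+0.943100+0.901800))/(1+3/200) = 553/625 ≈ 0.884800
step 5 [5y] zero: DF = P = 1717/2000 ≈ 0.858500
step 6 [6y] swap r/1=915/26936: DF=(1 − 915/26936·(0.982000+0.943100+0.901800+0.884800+0.858500))/(1+915/26936) = 817/1000 ≈ 0.817000
step 7 [7y] swap r/1=2067/61805: DF=(1 − 2067/61805·(0.982000+0.943100+0.901800+0.884800+0.858500+0.817000))/(1+2067/61805) = 7933/10000 ≈ 0.793300

1 1 491/500
2 2 9431/10000
3 3 4509/5000
4 4 553/625
5 5 1717/2000
6 6 817/1000
7 7 7933/10000
f(1y,6y) = ((491/500)/(817/1000) − 1)/(5) = 33/817 ≈ 4.0392%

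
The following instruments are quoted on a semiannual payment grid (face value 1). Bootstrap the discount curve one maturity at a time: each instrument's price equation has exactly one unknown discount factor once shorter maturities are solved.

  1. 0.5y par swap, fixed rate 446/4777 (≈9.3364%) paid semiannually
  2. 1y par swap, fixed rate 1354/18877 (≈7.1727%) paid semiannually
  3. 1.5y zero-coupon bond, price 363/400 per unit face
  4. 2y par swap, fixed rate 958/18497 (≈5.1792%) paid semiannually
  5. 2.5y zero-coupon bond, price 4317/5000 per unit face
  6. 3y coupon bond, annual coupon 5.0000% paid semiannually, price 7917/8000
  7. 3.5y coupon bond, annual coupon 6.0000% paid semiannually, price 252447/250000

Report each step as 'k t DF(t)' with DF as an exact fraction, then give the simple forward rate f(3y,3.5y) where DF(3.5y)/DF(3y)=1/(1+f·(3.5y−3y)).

step 1 [0.5y] swap r/2=223/4777: DF=(1 − 223/4777·(0))/(1+223/4777) = 4777/5000 ≈ 0.955400
step 2 [1y] swap r/2=677/18877: DF=(1 − 677/18877·(0.955400))/(1+677/18877) = 9323/10000 ≈ 0.932300
step 3 [1.5y] zero: DF = P = 363/400 ≈ 0.907500
step 4 [2y] swap r/2=479/18497: DF=(1 − 479/18497·(0.955400+0.932300+0.907500))/(1+479/18497) = 4521/5000 ≈ 0.904200
step 5 [2.5y] zero: DF = P = 4317/5000 ≈ 0.863400
step 6 [3y] bond c/2=1/40: DF=(7917/8000 − 1/40·(0.955400+0.932300+0.907500+0.904200+0.863400))/(1+1/40) = 4271/5000 ≈ 0.854200
step 7 [3.5y] bond c/2=3/100: DF=(252447/250000 − 3/100·(0.955400+0.932300+0.907500+0.904200+0.863400+0.854200))/(1+3/100) = 4113/5000 ≈ 0.822600

1 1/2 4777/5000
2 1 9323/10000
3 3/2 363/400
4 2 4521/5000
5 5/2 4317/5000
6 3 4271/5000
7 7/2 4113/5000
f(3y,3.5y) = ((4271/5000)/(4113/5000) − 1)/(1/2) = 316/4113 ≈ 7.6830%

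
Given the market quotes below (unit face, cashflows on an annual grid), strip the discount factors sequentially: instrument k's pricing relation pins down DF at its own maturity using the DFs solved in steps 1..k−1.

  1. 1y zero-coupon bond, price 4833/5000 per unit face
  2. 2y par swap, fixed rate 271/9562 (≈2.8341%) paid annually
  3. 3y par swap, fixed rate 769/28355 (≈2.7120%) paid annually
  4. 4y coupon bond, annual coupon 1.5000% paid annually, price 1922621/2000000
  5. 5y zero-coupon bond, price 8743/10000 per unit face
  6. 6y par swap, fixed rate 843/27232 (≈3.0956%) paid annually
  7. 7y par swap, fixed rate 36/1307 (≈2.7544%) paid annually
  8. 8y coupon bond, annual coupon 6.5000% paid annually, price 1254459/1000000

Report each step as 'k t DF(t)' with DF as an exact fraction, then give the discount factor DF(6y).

step 1 [1y] zero: DF = P = 4833/5000 ≈ 0.966600
step 2 [2y] swap r/1=271/9562: DF=(1 − 271/9562·(0.966600))/(1+271/9562) = 4729/5000 ≈ 0.945800
step 3 [3y] swap r/1=769/28355: DF=(1 − 769/28355·(0.966600+0.945800))/(1+769/28355) = 9231/10000 ≈ 0.923100
step 4 [4y] bond c/1=3/200: DF=(1922621/2000000 − 3/200·(0.966600+0.945800+0.923100))/(1+3/200) = 2263/2500 ≈ 0.905200
step 5 [5y] zero: DF = P = 8743/10000 ≈ 0.874300
step 6 [6y] swap r/1=843/27232: DF=(1 − 843/27232·(0.966600+0.945800+0.923100+0.905200+0.874300))/(1+843/27232) = 4157/5000 ≈ 0.831400
step 7 [7y] swap r/1=36/1307: DF=(1 − 36/1307·(0.966600+0.945800+0.923100+0.905200+0.874300+0.831400))/(1+36/1307) = 517/625 ≈ 0.827200
step 8 [8y] bond c/1=13/200: DF=(1254459/1000000 − 13/200·(0.966600+0.945800+0.923100+0.905200+0.874300+0.831400+0.827200))/(1+13/200) = 159/200 ≈ 0.795000

1 1 4833/5000
2 2 4729/5000
3 3 9231/10000
4 4 2263/2500
5 5 8743/10000
6 6 4157/5000
7 7 517/625
8 8 159/200
DF(6y) = 4157/5000 ≈ 0.831400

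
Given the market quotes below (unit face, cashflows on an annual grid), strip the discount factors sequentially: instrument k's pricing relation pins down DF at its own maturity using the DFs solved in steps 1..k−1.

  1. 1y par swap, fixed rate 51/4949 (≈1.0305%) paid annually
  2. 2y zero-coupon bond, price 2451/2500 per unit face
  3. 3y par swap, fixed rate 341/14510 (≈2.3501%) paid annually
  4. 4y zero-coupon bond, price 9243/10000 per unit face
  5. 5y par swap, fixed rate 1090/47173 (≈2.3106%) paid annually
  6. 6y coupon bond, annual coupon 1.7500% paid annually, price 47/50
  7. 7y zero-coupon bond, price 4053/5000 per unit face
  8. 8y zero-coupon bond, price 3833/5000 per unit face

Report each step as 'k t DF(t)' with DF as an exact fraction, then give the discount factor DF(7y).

step 1 [1y] swap r/1=51/4949: DF=(1 − 51/4949·(0))/(1+51/4949) = 4949/5000 ≈ 0.989800
step 2 [2y] zero: DF = P = 2451/2500 ≈ 0.980400
step 3 [3y] swap r/1=341/14510: DF=(1 − 341/14510·(0.989800+0.980400))/(1+341/14510) = 4659/5000 ≈ 0.931800
step 4 [4y] zero: DF = P = 9243/10000 ≈ 0.924300
step 5 [5y] swap r/1=1090/47173: DF=(1 − 1090/47173·(0.989800+0.980400+0.931800+0.924300))/(1+1090/47173) = 891/1000 ≈ 0.891000
step 6 [6y] bond c/1=7/400: DF=(47/50 − 7/400·(0.989800+0.980400+0.931800+0.924300+0.891000))/(1+7/400) = 8427/10000 ≈ 0.842700
step 7 [7y] zero: DF = P = 4053/5000 ≈ 0.810600
step 8 [8y] zero: DF = P = 3833/5000 ≈ 0.766600

1 1 4949/5000
2 2 2451/2500
3 3 4659/5000
4 4 9243/10000
5 5 891/1000
6 6 8427/10000
7 7 4053/5000
8 8 3833/5000
DF(7y) = 4053/5000 ≈ 0.810600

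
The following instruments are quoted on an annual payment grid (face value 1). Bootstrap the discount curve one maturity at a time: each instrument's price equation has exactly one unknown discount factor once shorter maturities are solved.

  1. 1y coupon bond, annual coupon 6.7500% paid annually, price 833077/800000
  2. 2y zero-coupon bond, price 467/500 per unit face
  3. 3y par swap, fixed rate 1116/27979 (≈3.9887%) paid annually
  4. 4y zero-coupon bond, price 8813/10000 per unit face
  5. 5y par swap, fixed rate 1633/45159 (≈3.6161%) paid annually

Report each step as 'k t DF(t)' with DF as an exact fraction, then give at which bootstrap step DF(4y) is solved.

1 1 1951/2000
2 2 467/500
3 3 2221/2500
4 4 8813/10000
5 5 8367/10000
DF(4y) is solved at step 4

step 1 [1y] bond c/1=27/400: DF=(833077/800000 − 27/400·(0))/(1+27/400) = 1951/2000 ≈ 0.975500
step 2 [2y] zero: DF = P = 467/500 ≈ 0.934000
step 3 [3y] swap r/1=1116/27979: DF=(1 − 1116/27979·(0.975500+0.934000))/(1+1116/27979) = 2221/2500 ≈ 0.888400
step 4 [4y] zero: DF = P = 8813/10000 ≈ 0.881300
step 5 [5y] swap r/1=1633/45159: DF=(1 − 1633/45159·(0.975500+0.934000+0.888400+0.881300))/(1+1633/45159) = 8367/10000 ≈ 0.836700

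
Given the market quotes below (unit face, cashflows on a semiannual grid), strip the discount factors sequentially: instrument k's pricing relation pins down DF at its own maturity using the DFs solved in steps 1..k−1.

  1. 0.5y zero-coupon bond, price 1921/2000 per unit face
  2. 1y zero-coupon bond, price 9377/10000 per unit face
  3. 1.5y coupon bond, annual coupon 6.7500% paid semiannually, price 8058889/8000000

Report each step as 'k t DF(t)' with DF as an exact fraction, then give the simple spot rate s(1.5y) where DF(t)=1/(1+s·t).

1 1/2 1921/2000
2 1 9377/10000
3 3/2 73/80
s(1.5y) = (1/(73/80) − 1)/(3/2) = 14/219 ≈ 6.3927%

step 1 [0.5y] zero: DF = P = 1921/2000 ≈ 0.960500
step 2 [1y] zero: DF = P = 9377/10000 ≈ 0.937700
step 3 [1.5y] bond c/2=27/800: DF=(8058889/8000000 − 27/800·(0.960500+0.937700))/(1+27/800) = 73/80 ≈ 0.912500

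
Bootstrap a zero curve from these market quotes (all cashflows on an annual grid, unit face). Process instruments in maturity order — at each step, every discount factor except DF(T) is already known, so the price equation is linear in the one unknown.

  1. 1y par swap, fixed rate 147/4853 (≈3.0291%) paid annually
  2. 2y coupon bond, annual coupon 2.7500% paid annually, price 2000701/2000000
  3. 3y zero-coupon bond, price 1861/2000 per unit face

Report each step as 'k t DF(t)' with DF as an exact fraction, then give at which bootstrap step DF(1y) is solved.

step 1 [1y] swap r/1=147/4853: DF=(1 − 147/4853·(0))/(1+147/4853) = 4853/5000 ≈ 0.970600
step 2 [2y] bond c/1=11/400: DF=(2000701/2000000 − 11/400·(0.970600))/(1+11/400) = 2369/2500 ≈ 0.947600
step 3 [3y] zero: DF = P = 1861/2000 ≈ 0.930500

1 1 4853/5000
2 2 2369/2500
3 3 1861/2000
DF(1y) is solved at step 1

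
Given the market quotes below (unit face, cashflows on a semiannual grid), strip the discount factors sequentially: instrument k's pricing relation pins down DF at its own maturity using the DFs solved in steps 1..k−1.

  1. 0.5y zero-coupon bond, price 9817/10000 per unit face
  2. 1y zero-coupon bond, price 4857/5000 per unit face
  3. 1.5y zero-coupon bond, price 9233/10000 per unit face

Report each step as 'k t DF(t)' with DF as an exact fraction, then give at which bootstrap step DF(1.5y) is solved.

step 1 [0.5y] zero: DF = P = 9817/10000 ≈ 0.981700
step 2 [1y] zero: DF = P = 4857/5000 ≈ 0.971400
step 3 [1.5y] zero: DF = P = 9233/10000 ≈ 0.923300

1 1/2 9817/10000
2 1 4857/5000
3 3/2 9233/10000
DF(1.5y) is solved at step 3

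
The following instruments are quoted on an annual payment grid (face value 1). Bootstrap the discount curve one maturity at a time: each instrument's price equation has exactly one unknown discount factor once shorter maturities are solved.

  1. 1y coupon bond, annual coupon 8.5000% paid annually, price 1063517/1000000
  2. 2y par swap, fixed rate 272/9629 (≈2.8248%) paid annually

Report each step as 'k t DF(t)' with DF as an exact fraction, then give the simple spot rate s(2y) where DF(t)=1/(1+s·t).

1 1 4901/5000
2 2 591/625
s(2y) = (1/(591/625) − 1)/(2) = 17/591 ≈ 2.8765%

step 1 [1y] bond c/1=17/200: DF=(1063517/1000000 − 17/200·(0))/(1+17/200) = 4901/5000 ≈ 0.980200
step 2 [2y] swap r/1=272/9629: DF=(1 − 272/9629·(0.980200))/(1+272/9629) = 591/625 ≈ 0.945600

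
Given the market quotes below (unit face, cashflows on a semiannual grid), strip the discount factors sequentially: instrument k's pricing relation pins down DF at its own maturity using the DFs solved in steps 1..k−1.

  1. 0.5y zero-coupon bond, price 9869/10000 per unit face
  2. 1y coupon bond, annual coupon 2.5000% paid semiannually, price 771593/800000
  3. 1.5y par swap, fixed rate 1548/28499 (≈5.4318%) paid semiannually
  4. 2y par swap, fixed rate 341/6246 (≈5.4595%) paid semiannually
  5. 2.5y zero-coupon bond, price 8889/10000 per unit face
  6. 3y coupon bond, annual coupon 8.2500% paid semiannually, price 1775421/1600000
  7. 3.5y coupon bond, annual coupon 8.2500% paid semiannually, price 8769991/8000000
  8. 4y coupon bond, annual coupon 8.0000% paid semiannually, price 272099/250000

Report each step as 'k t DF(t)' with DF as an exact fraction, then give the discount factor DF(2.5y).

1 1/2 9869/10000
2 1 2351/2500
3 3/2 4613/5000
4 2 8977/10000
5 5/2 8889/10000
6 3 441/500
7 7/2 4171/5000
8 4 4011/5000
DF(2.5y) = 8889/10000 ≈ 0.888900

step 1 [0.5y] zero: DF = P = 9869/10000 ≈ 0.986900
step 2 [1y] bond c/2=1/80: DF=(771593/800000 − 1/80·(0.986900))/(1+1/80) = 2351/2500 ≈ 0.940400
step 3 [1.5y] swap r/2=774/28499: DF=(1 − 774/28499·(0.986900+0.940400))/(1+774/28499) = 4613/5000 ≈ 0.922600
step 4 [2y] swap r/2=341/12492: DF=(1 − 341/12492·(0.986900+0.940400+0.922600))/(1+341/12492) = 8977/10000 ≈ 0.897700
step 5 [2.5y] zero: DF = P = 8889/10000 ≈ 0.888900
step 6 [3y] bond c/2=33/800: DF=(1775421/1600000 − 33/800·(0.986900+0.940400+0.922600+0.897700+0.888900))/(1+33/800) = 441/500 ≈ 0.882000
step 7 [3.5y] bond c/2=33/800: DF=(8769991/8000000 − 33/800·(0.986900+0.940400+0.922600+0.897700+0.888900+0.882000))/(1+33/800) = 4171/5000 ≈ 0.834200
step 8 [4y] bond c/2=1/25: DF=(272099/250000 − 1/25·(0.986900+0.940400+0.922600+0.897700+0.888900+0.882000+0.834200))/(1+1/25) = 4011/5000 ≈ 0.802200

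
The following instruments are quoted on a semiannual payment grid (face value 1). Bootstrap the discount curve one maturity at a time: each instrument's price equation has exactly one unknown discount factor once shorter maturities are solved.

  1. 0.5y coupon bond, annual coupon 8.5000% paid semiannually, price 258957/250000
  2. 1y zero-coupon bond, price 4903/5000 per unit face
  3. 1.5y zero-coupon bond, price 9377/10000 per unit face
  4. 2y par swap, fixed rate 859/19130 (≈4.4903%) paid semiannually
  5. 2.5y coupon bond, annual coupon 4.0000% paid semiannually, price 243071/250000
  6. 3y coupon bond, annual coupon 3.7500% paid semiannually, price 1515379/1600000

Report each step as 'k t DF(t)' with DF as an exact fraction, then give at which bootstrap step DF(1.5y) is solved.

1 1/2 621/625
2 1 4903/5000
3 3/2 9377/10000
4 2 9141/10000
5 5/2 4391/5000
6 3 8431/10000
DF(1.5y) is solved at step 3

step 1 [0.5y] bond c/2=17/400: DF=(258957/250000 − 17/400·(0))/(1+17/400) = 621/625 ≈ 0.993600
step 2 [1y] zero: DF = P = 4903/5000 ≈ 0.980600
step 3 [1.5y] zero: DF = P = 9377/10000 ≈ 0.937700
step 4 [2y] swap r/2=859/38260: DF=(1 − 859/38260·(0.993600+0.980600+0.937700))/(1+859/38260) = 9141/10000 ≈ 0.914100
step 5 [2.5y] bond c/2=1/50: DF=(243071/250000 − 1/50·(0.993600+0.980600+0.937700+0.914100))/(1+1/50) = 4391/5000 ≈ 0.878200
step 6 [3y] bond c/2=3/160: DF=(1515379/1600000 − 3/160·(0.993600+0.980600+0.937700+0.914100+0.878200))/(1+3/160) = 8431/10000 ≈ 0.843100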